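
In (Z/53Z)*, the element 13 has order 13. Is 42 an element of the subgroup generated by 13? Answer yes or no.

yes

⟨13⟩ has order 13; its elements mod 53 are {1, 10, 13, 15, 16, 24, 28, 36, 42, 44, 46, 47, 49}.
42 is in this set.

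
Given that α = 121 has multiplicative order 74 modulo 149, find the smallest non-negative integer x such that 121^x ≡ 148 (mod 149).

Baby-step giant-step with m = ceil(sqrt(74)) = 9.
Baby table (121^j mod 149 for j=0..8):
  0:1  1:121  2:39  3:100  4:31  5:26  6:17  7:120
  8:67
Giant step factor: 121^(-9) ≡ 22 (mod 149).
Scan 148·22^i mod 149 for i = 0, 1, …:
  i=0: 148   i=1: 127   i=2: 112   i=3: 80
  i=4: 121
Match at i=4, j=1: x = 4·9 + 1 = 37.

37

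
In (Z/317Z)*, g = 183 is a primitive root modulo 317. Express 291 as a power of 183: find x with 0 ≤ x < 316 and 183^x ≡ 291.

Baby-step giant-step with m = ceil(sqrt(316)) = 18.
Baby table (183^j mod 317 for j=0..17):
  0:1  1:183  2:204  3:243  4:89  5:120  6:87  7:71
  8:313  9:219  10:135  11:296  12:278  13:154  14:286  15:33
  16:16  17:75
Giant step factor: 183^(-18) ≡ 172 (mod 317).
Scan 291·172^i mod 317 for i = 0, 1, …:
  i=0: 291   i=1: 283   i=2: 175   i=3: 302
  i=4: 273   i=5: 40   i=6: 223   i=7: 316
  i=8: 145   i=9: 214     …   i=14: 256
  i=15: 286
Match at i=15, j=14: x = 15·18 + 14 = 284.

284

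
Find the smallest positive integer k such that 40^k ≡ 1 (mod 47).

46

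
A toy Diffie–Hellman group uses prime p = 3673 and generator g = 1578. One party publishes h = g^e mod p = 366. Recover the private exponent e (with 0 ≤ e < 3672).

Baby-step giant-step with m = ceil(sqrt(3672)) = 61.
Baby table (1578^j mod 3673 for j=0..60):
  0:1  1:1578  2:3463  3:2863  4:24  5:1142  6:2306  7:2598
  8:576  9:1697  10:249  11:3584  12:2805  13:325  14:2303  15:1537
  16:1206  17:454  18:177  19:158  20:3233  21:3550  22:575  23:119
  24:459  25:721  26:2781  27:2856  28:3670  29:2612  30:630  31:2430
  32:3601  33:247  34:428  35:3225  36:1945  37:2255  38:2926  39:267
  40:2604  41:2698  42:437  43:2735  44:55  45:2311  46:3142  47:3199
  48:1320  49:369  50:1948  51:3316  52:2296  53:1510  54:2676  55:2451
  56:9  57:3183  58:1783  59:56  60:216
Giant step factor: 1578^(-61) ≡ 1492 (mod 3673).
Scan 366·1492^i mod 3673 for i = 0, 1, …:
  i=0: 366   i=1: 2468   i=2: 1910   i=3: 3145
  i=4: 1919   i=5: 1881   i=6: 280   i=7: 2711
  i=8: 839   i=9: 2968     …   i=44: 3025
  i=45: 2856
Match at i=45, j=27: e = 45·61 + 27 = 2772.

2772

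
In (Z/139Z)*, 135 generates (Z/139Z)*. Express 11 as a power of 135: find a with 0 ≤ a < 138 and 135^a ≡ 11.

38

Baby-step giant-step with m = ceil(sqrt(138)) = 12.
Baby table (135^j mod 139 for j=0..11):
  0:1  1:135  2:16  3:75  4:117  5:88  6:65  7:18
  8:67  9:10  10:99  11:21
Giant step factor: 135^(-12) ≡ 91 (mod 139).
Scan 11·91^i mod 139 for i = 0, 1, …:
  i=0: 11   i=1: 28   i=2: 46   i=3: 16
Match at i=3, j=2: a = 3·12 + 2 = 38.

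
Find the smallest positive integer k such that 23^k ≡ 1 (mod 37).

The order of 23 must divide p − 1 = 36 = 2^2 · 3^2.
Divisors: 1, 2, 3, 4, 6, 9, 12, 18, 36.
Check each in increasing order: 23^1 ≡ 23;  23^2 ≡ 11;  23^3 ≡ 31;  23^4 ≡ 10;  23^6 ≡ 36;  23^9 ≡ 6;  23^12 ≡ 1.
Smallest exponent giving 1 is 12.

12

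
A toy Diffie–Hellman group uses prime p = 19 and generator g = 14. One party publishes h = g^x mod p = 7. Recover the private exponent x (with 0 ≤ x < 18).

6

Successive powers of 14 modulo 19:
  14^0=1  14^1=14  14^2=6  14^3=8  14^4=17  14^5=10
  14^6=7
So 14^6 ≡ 7 (mod 19), giving x = 6.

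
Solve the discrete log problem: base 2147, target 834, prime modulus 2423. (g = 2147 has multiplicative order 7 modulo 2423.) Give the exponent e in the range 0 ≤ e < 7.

6

Successive powers of 2147 modulo 2423:
  2147^0=1  2147^1=2147  2147^2=1063  2147^3=2218  2147^4=851  2147^5=155
  2147^6=834
So 2147^6 ≡ 834 (mod 2423), giving e = 6.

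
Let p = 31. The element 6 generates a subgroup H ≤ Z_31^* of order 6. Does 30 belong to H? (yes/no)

yes

30 ∈ ⟨6⟩ iff 30^6 ≡ 1 (mod 31), since |⟨6⟩| = 6.
30^6 mod 31 = 1.
Since 1 = 1, 30 lies in the subgroup.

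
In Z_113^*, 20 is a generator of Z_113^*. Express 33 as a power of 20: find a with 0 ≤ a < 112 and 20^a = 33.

97

Baby-step giant-step with m = ceil(sqrt(112)) = 11.
Baby table (20^j mod 113 for j=0..10):
  0:1  1:20  2:61  3:90  4:105  5:66  6:77  7:71
  8:64  9:37  10:62
Giant step factor: 20^(-11) ≡ 75 (mod 113).
Scan 33·75^i mod 113 for i = 0, 1, …:
  i=0: 33   i=1: 102   i=2: 79   i=3: 49
  i=4: 59   i=5: 18   i=6: 107   i=7: 2
  i=8: 37
Match at i=8, j=9: a = 8·11 + 9 = 97.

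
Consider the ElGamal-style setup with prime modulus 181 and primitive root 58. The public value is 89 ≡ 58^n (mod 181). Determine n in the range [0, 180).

Baby-step giant-step with m = ceil(sqrt(180)) = 14.
Baby table (58^j mod 181 for j=0..13):
  0:1  1:58  2:106  3:175  4:14  5:88  6:36  7:97
  8:15  9:146  10:142  11:91  12:29  13:53
Giant step factor: 58^(-14) ≡ 60 (mod 181).
Scan 89·60^i mod 181 for i = 0, 1, …:
  i=0: 89   i=1: 91
Match at i=1, j=11: n = 1·14 + 11 = 25.

25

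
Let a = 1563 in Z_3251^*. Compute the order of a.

The order of 1563 must divide p − 1 = 3250 = 2 · 5^3 · 13.
Divisors: 1, 2, 5, 10, 13, 25, 26, 50, 65, 125, 130, 250, 325, 650, 1625, 3250.
Check each in increasing order: 1563^1 ≡ 1563;  1563^2 ≡ 1468;  1563^5 ≡ 3181;  1563^10 ≡ 1649;  1563^13 ≡ 2539;  1563^25 ≡ 1980;  1563^26 ≡ 3039;  1563^50 ≡ 2945;  1563^65 ≡ 2716;  1563^125 ≡ 1252;  1563^130 ≡ 137;  1563^250 ≡ 522;  1563^325 ≡ 924;  1563^650 ≡ 2014;  1563^1625 ≡ 1.
Smallest exponent giving 1 is 1625.

1625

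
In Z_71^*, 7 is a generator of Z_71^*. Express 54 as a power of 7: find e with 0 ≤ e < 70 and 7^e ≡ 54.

Baby-step giant-step with m = ceil(sqrt(70)) = 9.
Baby table (7^j mod 71 for j=0..8):
  0:1  1:7  2:49  3:59  4:58  5:51  6:2  7:14
  8:27
Giant step factor: 7^(-9) ≡ 68 (mod 71).
Scan 54·68^i mod 71 for i = 0, 1, …:
  i=0: 54   i=1: 51
Match at i=1, j=5: e = 1·9 + 5 = 14.

14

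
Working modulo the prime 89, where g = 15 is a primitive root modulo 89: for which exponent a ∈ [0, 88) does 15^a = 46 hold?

63

Baby-step giant-step with m = ceil(sqrt(88)) = 10.
Baby table (15^j mod 89 for j=0..9):
  0:1  1:15  2:47  3:82  4:73  5:27  6:49  7:23
  8:78  9:13
Giant step factor: 15^(-10) ≡ 21 (mod 89).
Scan 46·21^i mod 89 for i = 0, 1, …:
  i=0: 46   i=1: 76   i=2: 83   i=3: 52
  i=4: 24   i=5: 59   i=6: 82
Match at i=6, j=3: a = 6·10 + 3 = 63.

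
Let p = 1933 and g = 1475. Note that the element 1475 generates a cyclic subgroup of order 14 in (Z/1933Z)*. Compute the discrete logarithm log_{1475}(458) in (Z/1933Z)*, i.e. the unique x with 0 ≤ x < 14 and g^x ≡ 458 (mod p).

Successive powers of 1475 modulo 1933:
  1475^0=1  1475^1=1475  1475^2=1000  1475^3=121  1475^4=639  1475^5=1154
  1475^6=1110  1475^7=1932  1475^8=458
So 1475^8 ≡ 458 (mod 1933), giving x = 8.

8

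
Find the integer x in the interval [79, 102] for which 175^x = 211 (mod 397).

89

Compute 175^79 mod 397 = 379, then multiply by 175 repeatedly:
  175^79=379  175^80=26  175^81=183  175^82=265  175^83=323
  175^84=151  175^85=223  175^86=119  175^87=181  175^88=312
  175^89=211
Found 211 at exponent 89.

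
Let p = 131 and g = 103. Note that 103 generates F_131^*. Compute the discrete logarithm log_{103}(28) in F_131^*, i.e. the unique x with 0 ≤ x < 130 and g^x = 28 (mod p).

66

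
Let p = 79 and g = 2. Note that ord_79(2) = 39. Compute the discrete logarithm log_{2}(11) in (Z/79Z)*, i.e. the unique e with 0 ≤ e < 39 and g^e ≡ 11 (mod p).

Successive powers of 2 modulo 79:
  2^0=1  2^1=2  2^2=4  2^3=8  2^4=16  2^5=32
  2^6=64  2^7=49  2^8=19  2^9=38  2^10=76  2^11=73
  2^12=67  2^13=55  2^14=31  2^15=62  2^16=45  2^17=11
So 2^17 ≡ 11 (mod 79), giving e = 17.

17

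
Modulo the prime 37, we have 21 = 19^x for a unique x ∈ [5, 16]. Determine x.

Compute 19^5 mod 37 = 22, then multiply by 19 repeatedly:
  19^5=22  19^6=11  19^7=24  19^8=12  19^9=6
  19^10=3  19^11=20  19^12=10  19^13=5  19^14=21
Found 21 at exponent 14.

14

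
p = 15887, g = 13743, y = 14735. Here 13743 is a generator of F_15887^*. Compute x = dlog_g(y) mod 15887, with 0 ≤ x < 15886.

Baby-step giant-step with m = ceil(sqrt(15886)) = 127.
Baby table (13743^j mod 15887 for j=0..126):
  0:1  1:13743  2:5393  3:3144  4:11239  5:4163  6:3022  7:2728
  8:13471  9:742  10:13739  11:13969  12:13346  13:14550  14:6868  15:2257
  16:6527  17:2559  18:10406  19:10771  20:6674  21:5131  22:8827  23:12216
  24:6559  25:13386  26:8225  27:170  28:921  29:11251  30:10209  31:4190
  32:8682  33:5356  34:3037  35:2342  36:14931  37:241  38:7567  39:12866
  40:11015  41:7809  42:2402  43:13387  44:6081  45:5563  46:4065  47:6603
  48:14372  49:7212  50:11410  51:2940  52:3779  53:194  54:13013  55:13587
  56:6230  57:3847  58:13272  59:14336  60:4961  61:7906  62:965  63:12237
  64:9196  65:15430  66:10701  67:13771  68:8909  69:11165  70:3949  71:1115
  72:8377  73:7909  74:10420  75:12529  76:2741  77:1486  78:7303  79:6950
  80:1206  81:3917  82:6175  83:10558  84:2623  85:286  86:6409  87:1359
  88:9512  89:5180  90:14980  91:6394  92:1745  93:8052  94:5681  95:5265
  96:7497  97:4076  98:14793  99:10147  100:10022  101:7943  102:1072  103:5247
  104:14315  105:2324  106:5862  107:14376  108:14523  109:1208  110:15516  111:1074
  112:959  113:9214  114:8612  115:12453  116:6815  117:4680  118:6664  119:10684
  120:2558  121:12550  122:5378  123:3530  124:9779  125:4664  126:9194
Giant step factor: 13743^(-127) ≡ 2455 (mod 15887).
Scan 14735·2455^i mod 15887 for i = 0, 1, …:
  i=0: 14735   i=1: 15613   i=2: 10471   i=3: 1139
  i=4: 133   i=5: 8775   i=6: 15740   i=7: 4516
  i=8: 13541   i=9: 7551     …   i=53: 12412
  i=54: 194
Match at i=54, j=53: x = 54·127 + 53 = 6911.

6911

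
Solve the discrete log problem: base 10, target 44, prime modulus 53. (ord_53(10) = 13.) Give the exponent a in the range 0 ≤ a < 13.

11

Successive powers of 10 modulo 53:
  10^0=1  10^1=10  10^2=47  10^3=46  10^4=36  10^5=42
  10^6=49  10^7=13  10^8=24  10^9=28  10^10=15  10^11=44
So 10^11 ≡ 44 (mod 53), giving a = 11.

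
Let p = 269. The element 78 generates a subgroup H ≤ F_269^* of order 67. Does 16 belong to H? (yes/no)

16 ∈ ⟨78⟩ iff 16^67 ≡ 1 (mod 269), since |⟨78⟩| = 67.
16^67 mod 269 = 1.
Since 1 = 1, 16 lies in the subgroup.

yes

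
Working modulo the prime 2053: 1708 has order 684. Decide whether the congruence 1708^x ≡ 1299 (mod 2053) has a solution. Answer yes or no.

yes

1299 ∈ ⟨1708⟩ iff 1299^684 ≡ 1 (mod 2053), since |⟨1708⟩| = 684.
1299^684 mod 2053 = 1.
Since 1 = 1, 1299 lies in the subgroup.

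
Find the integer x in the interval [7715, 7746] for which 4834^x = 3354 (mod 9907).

7727

Compute 4834^7715 mod 9907 = 4616, then multiply by 4834 repeatedly:
  4834^7715=4616  4834^7716=3180  4834^7717=6363  4834^7718=7414  4834^7719=5657
  4834^7720=2618  4834^7721=4173  4834^7722=1630  4834^7723=3355  4834^7724=311
  4834^7725=7417  4834^7726=345  4834^7727=3354
Found 3354 at exponent 7727.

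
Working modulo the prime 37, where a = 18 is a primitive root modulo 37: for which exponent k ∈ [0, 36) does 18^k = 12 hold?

8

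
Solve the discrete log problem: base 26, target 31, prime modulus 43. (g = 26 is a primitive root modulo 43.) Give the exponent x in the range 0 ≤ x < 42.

2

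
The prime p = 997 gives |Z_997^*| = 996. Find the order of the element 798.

83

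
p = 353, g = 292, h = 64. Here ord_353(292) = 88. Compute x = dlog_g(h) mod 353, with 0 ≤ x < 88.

18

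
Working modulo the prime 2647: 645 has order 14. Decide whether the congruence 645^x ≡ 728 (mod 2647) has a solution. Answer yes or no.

⟨645⟩ has order 14; its elements mod 2647 are {1, 316, 391, 446, 645, 730, 853, 1794, 1917, 2002, 2201, 2256, 2331, 2646}.
728 is not in this set.

no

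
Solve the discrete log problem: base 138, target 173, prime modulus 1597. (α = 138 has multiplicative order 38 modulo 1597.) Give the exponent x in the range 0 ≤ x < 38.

36

Successive powers of 138 modulo 1597:
  138^0=1  138^1=138  138^2=1477  138^3=1007  138^4=27  138^5=532
  138^6=1551  138^7=40  138^8=729  138^9=1588  138^10=355  138^11=1080
  138^12=519  138^13=1354  138^14=3  138^15=414  138^16=1237  138^17=1424
  138^18=81  138^19=1596  138^20=1459  138^21=120  138^22=590  138^23=1570
  138^24=1065  138^25=46  138^26=1557  138^27=868  138^28=9  138^29=1242
  138^30=517  138^31=1078  138^32=243  138^33=1594  138^34=1183  138^35=360
  138^36=173
So 138^36 ≡ 173 (mod 1597), giving x = 36.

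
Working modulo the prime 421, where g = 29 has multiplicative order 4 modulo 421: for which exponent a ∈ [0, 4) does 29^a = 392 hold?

3

Successive powers of 29 modulo 421:
  29^0=1  29^1=29  29^2=420  29^3=392
So 29^3 ≡ 392 (mod 421), giving a = 3.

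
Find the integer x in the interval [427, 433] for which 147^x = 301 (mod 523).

Compute 147^427 mod 523 = 276, then multiply by 147 repeatedly:
  147^427=276  147^428=301
Found 301 at exponent 428.

428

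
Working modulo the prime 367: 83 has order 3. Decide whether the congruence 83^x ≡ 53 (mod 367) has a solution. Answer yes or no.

no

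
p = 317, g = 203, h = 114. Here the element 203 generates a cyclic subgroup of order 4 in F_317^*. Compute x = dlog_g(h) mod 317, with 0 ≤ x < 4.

Successive powers of 203 modulo 317:
  203^0=1  203^1=203  203^2=316  203^3=114
So 203^3 ≡ 114 (mod 317), giving x = 3.

3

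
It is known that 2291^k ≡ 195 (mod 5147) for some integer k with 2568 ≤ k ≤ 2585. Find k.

2577

Compute 2291^2568 mod 5147 = 705, then multiply by 2291 repeatedly:
  2291^2568=705  2291^2569=4144  2291^2570=2836  2291^2571=1762  2291^2572=1494
  2291^2573=5146  2291^2574=2856  2291^2575=1259  2291^2576=2049  2291^2577=195
Found 195 at exponent 2577.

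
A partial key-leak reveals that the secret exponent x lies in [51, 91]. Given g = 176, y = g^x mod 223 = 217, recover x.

Compute 176^51 mod 223 = 190, then multiply by 176 repeatedly:
  176^51=190  176^52=213  176^53=24  176^54=210  176^55=165
  176^56=50  176^57=103  176^58=65  176^59=67  176^60=196
  176^61=154  176^62=121  176^63=111  176^64=135  176^65=122
  176^66=64  176^67=114  176^68=217
Found 217 at exponent 68.

68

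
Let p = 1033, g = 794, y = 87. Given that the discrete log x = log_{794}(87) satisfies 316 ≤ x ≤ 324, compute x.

321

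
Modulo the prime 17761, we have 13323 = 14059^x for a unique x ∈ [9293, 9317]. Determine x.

9300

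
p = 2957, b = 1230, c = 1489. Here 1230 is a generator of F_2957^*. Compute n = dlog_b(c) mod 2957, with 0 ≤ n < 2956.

1817

Baby-step giant-step with m = ceil(sqrt(2956)) = 55.
Baby table (1230^j mod 2957 for j=0..54):
  0:1  1:1230  2:1873  3:287  4:1127  5:2334  6:2530  7:1136
  8:1576  9:1645  10:762  11:2848  12:1952  13:2833  14:1244  15:1351
  16:2853  17:2188  18:370  19:2679  20:1072  21:2695  22:53  23:136
  24:1688  25:426  26:591  27:2465  28:1025  29:1068  30:732  31:1432
  32:1945  33:137  34:2918  35:2299  36:878  37:635  38:402  39:641
  40:1868  41:51  42:633  43:899  44:2809  45:1294  46:754  47:1879
  48:1753  49:537  50:1099  51:421  52:355  53:1971  54:2547
Giant step factor: 1230^(-55) ≡ 832 (mod 2957).
Scan 1489·832^i mod 2957 for i = 0, 1, …:
  i=0: 1489   i=1: 2822   i=2: 46   i=3: 2788
  i=4: 1328   i=5: 1935   i=6: 1312   i=7: 451
  i=8: 2650   i=9: 1835     …   i=32: 610
  i=33: 1873
Match at i=33, j=2: n = 33·55 + 2 = 1817.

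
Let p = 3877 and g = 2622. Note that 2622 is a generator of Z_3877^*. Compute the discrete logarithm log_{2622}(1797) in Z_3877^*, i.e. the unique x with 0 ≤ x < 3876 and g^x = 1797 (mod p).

Baby-step giant-step with m = ceil(sqrt(3876)) = 63.
Baby table (2622^j mod 3877 for j=0..62):
  0:1  1:2622  2:963  3:1059  4:766  5:166  6:1028  7:901
  8:1329  9:3092  10:417  11:60  12:2240  13:3502  14:1508  15:3313
  16:2206  17:3525  18:3659  19:2200  20:3301  21:1758  22:3600  23:2582
  24:762  25:1309  26:1053  27:542  28:2142  29:2428  30:182  31:333
  32:801  33:2765  34:3717  35:3073  36:1000  37:1148  38:1504  39:579
  40:2231  41:3166  42:595  43:1536  44:3066  45:2031  46:2161  47:1845
  48:2971  49:1069  50:3724  51:2042  52:3864  53:807  54:2989  55:1741
  56:1673  57:1719  58:2144  59:3795  60:2108  61:2451  62:2333
Giant step factor: 2622^(-63) ≡ 1854 (mod 3877).
Scan 1797·1854^i mod 3877 for i = 0, 1, …:
  i=0: 1797   i=1: 1295   i=2: 1067   i=3: 948
  i=4: 1311   i=5: 3592   i=6: 2759   i=7: 1423
  i=8: 1882   i=9: 3805     …   i=31: 2416
  i=32: 1329
Match at i=32, j=8: x = 32·63 + 8 = 2024.

2024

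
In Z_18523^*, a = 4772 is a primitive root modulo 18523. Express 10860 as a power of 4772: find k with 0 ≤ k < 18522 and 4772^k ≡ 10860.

11095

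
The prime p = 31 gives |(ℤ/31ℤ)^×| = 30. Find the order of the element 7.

15

The order of 7 must divide p − 1 = 30 = 2 · 3 · 5.
Divisors: 1, 2, 3, 5, 6, 10, 15, 30.
Check each in increasing order: 7^1 ≡ 7;  7^2 ≡ 18;  7^3 ≡ 2;  7^5 ≡ 5;  7^6 ≡ 4;  7^10 ≡ 25;  7^15 ≡ 1.
Smallest exponent giving 1 is 15.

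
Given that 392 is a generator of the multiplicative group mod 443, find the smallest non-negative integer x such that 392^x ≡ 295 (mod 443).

Baby-step giant-step with m = ceil(sqrt(442)) = 22.
Baby table (392^j mod 443 for j=0..21):
  0:1  1:392  2:386  3:249  4:148  5:426  6:424  7:83
  8:197  9:142  10:289  11:323  12:361  13:195  14:244  15:403
  16:268  17:65  18:229  19:282  20:237  21:317
Giant step factor: 392^(-22) ≡ 89 (mod 443).
Scan 295·89^i mod 443 for i = 0, 1, …:
  i=0: 295   i=1: 118   i=2: 313   i=3: 391
  i=4: 245   i=5: 98   i=6: 305   i=7: 122
  i=8: 226   i=9: 179   i=10: 426
Match at i=10, j=5: x = 10·22 + 5 = 225.

225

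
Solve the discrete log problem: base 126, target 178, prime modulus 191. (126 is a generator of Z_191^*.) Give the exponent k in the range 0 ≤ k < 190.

Baby-step giant-step with m = ceil(sqrt(190)) = 14.
Baby table (126^j mod 191 for j=0..13):
  0:1  1:126  2:23  3:33  4:147  5:186  6:134  7:76
  8:26  9:29  10:25  11:94  12:2  13:61
Giant step factor: 126^(-14) ≡ 54 (mod 191).
Scan 178·54^i mod 191 for i = 0, 1, …:
  i=0: 178   i=1: 62   i=2: 101   i=3: 106
  i=4: 185   i=5: 58   i=6: 76
Match at i=6, j=7: k = 6·14 + 7 = 91.

91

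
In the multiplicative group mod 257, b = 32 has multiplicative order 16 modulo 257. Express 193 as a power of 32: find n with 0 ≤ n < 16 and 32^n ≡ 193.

Successive powers of 32 modulo 257:
  32^0=1  32^1=32  32^2=253  32^3=129  32^4=16  32^5=255
  32^6=193
So 32^6 ≡ 193 (mod 257), giving n = 6.

6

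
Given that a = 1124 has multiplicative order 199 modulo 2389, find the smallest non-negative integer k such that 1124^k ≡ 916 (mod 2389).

Baby-step giant-step with m = ceil(sqrt(199)) = 15.
Baby table (1124^j mod 2389 for j=0..14):
  0:1  1:1124  2:1984  3:1079  4:1573  5:192  6:798  7:1077
  8:1714  9:1002  10:1029  11:320  12:1330  13:1795  14:1264
Giant step factor: 1124^(-15) ≡ 1246 (mod 2389).
Scan 916·1246^i mod 2389 for i = 0, 1, …:
  i=0: 916   i=1: 1783   i=2: 2237   i=3: 1728
  i=4: 599   i=5: 986   i=6: 610   i=7: 358
  i=8: 1714
Match at i=8, j=8: k = 8·15 + 8 = 128.

128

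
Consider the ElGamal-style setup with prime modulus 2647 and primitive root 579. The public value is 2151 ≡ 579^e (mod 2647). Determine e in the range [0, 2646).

1105

Baby-step giant-step with m = ceil(sqrt(2646)) = 52.
Baby table (579^j mod 2647 for j=0..51):
  0:1  1:579  2:1719  3:29  4:909  5:2205  6:841  7:2538
  8:417  9:566  10:2133  11:1505  12:532  13:976  14:1293  15:2193
  16:1834  17:439  18:69  19:246  20:2143  21:2001  22:1840  23:1266
  24:2442  25:420  26:2303  27:1996  28:1592  29:612  30:2297  31:1169
  32:1866  33:438  34:2137  35:1174  36:2114  37:1092  38:2282  39:425
  40:2551  41:3  42:1737  43:2510  44:87  45:80  46:1321  47:2523
  48:2320  49:1251  50:1698  51:1105
Giant step factor: 579^(-52) ≡ 2314 (mod 2647).
Scan 2151·2314^i mod 2647 for i = 0, 1, …:
  i=0: 2151   i=1: 1054   i=2: 1069   i=3: 1368
  i=4: 2387   i=5: 1876   i=6: 2631   i=7: 34
  i=8: 1913   i=9: 898     …   i=20: 2032
  i=21: 976
Match at i=21, j=13: e = 21·52 + 13 = 1105.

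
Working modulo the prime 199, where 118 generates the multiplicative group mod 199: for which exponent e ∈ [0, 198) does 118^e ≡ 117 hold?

192

Baby-step giant-step with m = ceil(sqrt(198)) = 15.
Baby table (118^j mod 199 for j=0..14):
  0:1  1:118  2:193  3:88  4:36  5:69  6:182  7:183
  8:102  9:96  10:184  11:21  12:90  13:73  14:57
Giant step factor: 118^(-15) ≡ 194 (mod 199).
Scan 117·194^i mod 199 for i = 0, 1, …:
  i=0: 117   i=1: 12   i=2: 139   i=3: 101
  i=4: 92   i=5: 137   i=6: 111   i=7: 42
  i=8: 188   i=9: 55   i=10: 123   i=11: 181
  i=12: 90
Match at i=12, j=12: e = 12·15 + 12 = 192.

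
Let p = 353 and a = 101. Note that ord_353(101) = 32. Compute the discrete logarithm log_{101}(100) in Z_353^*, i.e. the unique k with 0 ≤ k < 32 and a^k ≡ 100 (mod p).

26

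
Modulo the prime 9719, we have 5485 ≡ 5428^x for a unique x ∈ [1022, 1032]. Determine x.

Compute 5428^1022 mod 9719 = 3926, then multiply by 5428 repeatedly:
  5428^1022=3926  5428^1023=6280  5428^1024=3307  5428^1025=9122  5428^1026=5630
  5428^1027=3104  5428^1028=5485
Found 5485 at exponent 1028.

1028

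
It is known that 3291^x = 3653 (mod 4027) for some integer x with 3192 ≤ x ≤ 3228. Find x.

3219

Compute 3291^3192 mod 4027 = 1160, then multiply by 3291 repeatedly:
  3291^3192=1160  3291^3193=3991  3291^3194=2334  3291^3195=1705  3291^3196=1544
  3291^3197=3257  3291^3198=2940  3291^3199=2686  3291^3200=361  3291^3201=86
  3291^3202=1136  3291^3203=1520  3291^3204=786  3291^3205=1392  3291^3206=2373
  3291^3207=1190  3291^3208=2046  3291^3209=242  3291^3210=3103  3291^3211=3528
  3291^3212=807  3291^3213=2044  3291^3214=1714  3291^3215=2974  3291^3216=1824
  3291^3217=2554  3291^3218=865  3291^3219=3653
Found 3653 at exponent 3219.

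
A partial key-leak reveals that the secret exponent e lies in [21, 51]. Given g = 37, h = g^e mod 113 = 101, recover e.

Compute 37^21 mod 113 = 73, then multiply by 37 repeatedly:
  37^21=73  37^22=102  37^23=45  37^24=83  37^25=20
  37^26=62  37^27=34  37^28=15  37^29=103  37^30=82
  37^31=96  37^32=49  37^33=5  37^34=72  37^35=65
  37^36=32  37^37=54  37^38=77  37^39=24  37^40=97
  37^41=86  37^42=18  37^43=101
Found 101 at exponent 43.

43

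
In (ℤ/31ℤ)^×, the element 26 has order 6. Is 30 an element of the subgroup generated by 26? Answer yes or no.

yes

30 ∈ ⟨26⟩ iff 30^6 ≡ 1 (mod 31), since |⟨26⟩| = 6.
30^6 mod 31 = 1.
Since 1 = 1, 30 lies in the subgroup.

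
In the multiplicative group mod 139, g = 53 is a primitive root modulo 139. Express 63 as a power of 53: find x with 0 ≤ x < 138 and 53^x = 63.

132

Baby-step giant-step with m = ceil(sqrt(138)) = 12.
Baby table (53^j mod 139 for j=0..11):
  0:1  1:53  2:29  3:8  4:7  5:93  6:64  7:56
  8:49  9:95  10:31  11:114
Giant step factor: 53^(-12) ≡ 77 (mod 139).
Scan 63·77^i mod 139 for i = 0, 1, …:
  i=0: 63   i=1: 125   i=2: 34   i=3: 116
  i=4: 36   i=5: 131   i=6: 79   i=7: 106
  i=8: 100   i=9: 55   i=10: 65   i=11: 1
Match at i=11, j=0: x = 11·12 + 0 = 132.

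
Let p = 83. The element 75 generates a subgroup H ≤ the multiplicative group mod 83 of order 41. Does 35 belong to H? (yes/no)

no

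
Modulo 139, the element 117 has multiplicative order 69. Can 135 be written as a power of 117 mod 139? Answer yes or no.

135 ∈ ⟨117⟩ iff 135^69 ≡ 1 (mod 139), since |⟨117⟩| = 69.
135^69 mod 139 = 138.
Since 138 ≠ 1, 135 does not lie in the subgroup.

no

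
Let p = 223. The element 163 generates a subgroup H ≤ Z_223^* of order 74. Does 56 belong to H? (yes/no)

56 ∈ ⟨163⟩ iff 56^74 ≡ 1 (mod 223), since |⟨163⟩| = 74.
56^74 mod 223 = 1.
Since 1 = 1, 56 lies in the subgroup.

yes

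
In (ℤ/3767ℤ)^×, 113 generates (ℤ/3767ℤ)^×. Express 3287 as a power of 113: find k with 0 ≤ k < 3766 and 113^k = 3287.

1666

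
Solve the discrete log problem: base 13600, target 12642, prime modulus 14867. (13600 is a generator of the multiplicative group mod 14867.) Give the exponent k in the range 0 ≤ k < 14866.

Baby-step giant-step with m = ceil(sqrt(14866)) = 122.
Baby table (13600^j mod 14867 for j=0..121):
  0:1  1:13600  2:14520  3:8506  4:1473  5:6951  6:9214  7:11324
  8:14014  9:10327  10:13518  11:14345  12:7226  13:2730  14:5101  15:4178
  16:13993  17:7200  18:5938  19:14123  20:6027  21:5429  22:4878  23:4246
  24:2172  25:13338  26:4533  27:10218  28:2951  29:7567  30:1826  31:5710
  32:5659  33:10808  34:13638  35:10975  36:10187  37:12494  38:3457  39:5746
  40:4648  41:13183  42:7647  43:4535  44:7684  45:2257  46:9712  47:4772
  48:4745  49:9220  50:3722  51:11932  52:1895  53:7489  54:11450  55:3042
  56:11206  57:14850  58:6672  59:5899  60:4068  61:4693  62:769  63:6899
  64:763  65:14501  66:2845  67:8066  68:8874  69:10961  70:13058  71:2485
  72:3309  73:14858  74:11403  75:3123  76:12648  77:1610  78:11776  79:6276
  80:2153  81:7677  82:11126  83:12141  84:4698  85:9301  86:5164  87:13559
  88:6999  89:7866  90:9535  91:6026  92:6696  93:5225  94:10607  95:699
  96:6387  97:10186  98:13761  99:3804  100:12107  101:3175  102:6232  103:13300
  104:8078  105:8537  106:6797  107:11061  108:5294  109:12386  110:6490  111:13488
  112:7754  113:2769  114:289  115:5512  116:3786  117:5179  118:9421  119:1794
  120:1653  121:1896
Giant step factor: 13600^(-122) ≡ 7185 (mod 14867).
Scan 12642·7185^i mod 14867 for i = 0, 1, …:
  i=0: 12642   i=1: 10267   i=2: 13208   i=3: 3419
  i=4: 5231   i=5: 959   i=6: 6994   i=7: 1430
  i=8: 1453   i=9: 3171     …   i=115: 11103
  i=116: 13600
Match at i=116, j=1: k = 116·122 + 1 = 14153.

14153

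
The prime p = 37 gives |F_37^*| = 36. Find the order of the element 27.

6

The order of 27 must divide p − 1 = 36 = 2^2 · 3^2.
Divisors: 1, 2, 3, 4, 6, 9, 12, 18, 36.
Check each in increasing order: 27^1 ≡ 27;  27^2 ≡ 26;  27^3 ≡ 36;  27^4 ≡ 10;  27^6 ≡ 1.
Smallest exponent giving 1 is 6.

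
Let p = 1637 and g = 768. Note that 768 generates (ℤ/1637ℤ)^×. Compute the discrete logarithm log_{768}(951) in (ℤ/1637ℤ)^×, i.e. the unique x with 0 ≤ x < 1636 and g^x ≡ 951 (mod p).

130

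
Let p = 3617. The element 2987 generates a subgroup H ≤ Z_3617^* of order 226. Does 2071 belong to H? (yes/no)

yes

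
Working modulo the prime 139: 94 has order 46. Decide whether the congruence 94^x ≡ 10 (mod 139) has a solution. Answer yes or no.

yes

10 ∈ ⟨94⟩ iff 10^46 ≡ 1 (mod 139), since |⟨94⟩| = 46.
10^46 mod 139 = 1.
Since 1 = 1, 10 lies in the subgroup.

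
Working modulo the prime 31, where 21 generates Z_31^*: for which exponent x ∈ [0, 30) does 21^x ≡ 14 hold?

8

Successive powers of 21 modulo 31:
  21^0=1  21^1=21  21^2=7  21^3=23  21^4=18  21^5=6
  21^6=2  21^7=11  21^8=14
So 21^8 ≡ 14 (mod 31), giving x = 8.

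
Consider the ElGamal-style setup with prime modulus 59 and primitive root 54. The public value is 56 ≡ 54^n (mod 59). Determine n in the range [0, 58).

47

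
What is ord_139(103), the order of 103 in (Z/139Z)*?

The order of 103 must divide p − 1 = 138 = 2 · 3 · 23.
Divisors: 1, 2, 3, 6, 23, 46, 69, 138.
Check each in increasing order: 103^1 ≡ 103;  103^2 ≡ 45;  103^3 ≡ 48;  103^6 ≡ 80;  103^23 ≡ 138;  103^46 ≡ 1.
Smallest exponent giving 1 is 46.

46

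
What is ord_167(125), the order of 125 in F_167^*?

166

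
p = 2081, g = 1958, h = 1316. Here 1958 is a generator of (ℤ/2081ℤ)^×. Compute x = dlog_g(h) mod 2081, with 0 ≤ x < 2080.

2007

Baby-step giant-step with m = ceil(sqrt(2080)) = 46.
Baby table (1958^j mod 2081 for j=0..45):
  0:1  1:1958  2:562  3:1628  4:1613  5:1377  6:1271  7:1823
  8:519  9:674  10:338  11:46  12:585  13:880  14:2053  15:1363
  16:912  17:198  18:618  19:983  20:1870  21:981  22:35  23:1938
  24:941  25:793  26:268  27:332  28:784  29:1375  30:1517  31:699
  32:1425  33:1610  34:1746  35:1666  36:1101  37:1923  38:705  39:687
  40:820  41:1109  42:939  43:1039  44:1225  45:1238
Giant step factor: 1958^(-46) ≡ 1983 (mod 2081).
Scan 1316·1983^i mod 2081 for i = 0, 1, …:
  i=0: 1316   i=1: 54   i=2: 951   i=3: 447
  i=4: 1976   i=5: 1966   i=6: 865   i=7: 551
  i=8: 108   i=9: 1902     …   i=42: 984
  i=43: 1375
Match at i=43, j=29: x = 43·46 + 29 = 2007.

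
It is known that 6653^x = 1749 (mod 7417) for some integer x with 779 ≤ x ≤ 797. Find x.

Compute 6653^779 mod 7417 = 4677, then multiply by 6653 repeatedly:
  6653^779=4677  6653^780=1766  6653^781=670  6653^782=7310  6653^783=161
  6653^784=3085  6653^785=1666  6653^786=2900  6653^787=2083  6653^788=3243
  6653^789=7043  6653^790=3890  6653^791=2257  6653^792=3813  6653^793=1749
Found 1749 at exponent 793.

793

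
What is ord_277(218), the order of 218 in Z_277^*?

23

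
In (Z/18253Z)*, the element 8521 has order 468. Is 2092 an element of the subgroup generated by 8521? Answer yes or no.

yes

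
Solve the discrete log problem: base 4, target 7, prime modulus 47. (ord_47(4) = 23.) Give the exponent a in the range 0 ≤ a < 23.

Successive powers of 4 modulo 47:
  4^0=1  4^1=4  4^2=16  4^3=17  4^4=21  4^5=37
  4^6=7
So 4^6 ≡ 7 (mod 47), giving a = 6.

6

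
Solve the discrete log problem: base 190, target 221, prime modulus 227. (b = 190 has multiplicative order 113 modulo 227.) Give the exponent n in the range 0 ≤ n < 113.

96

Baby-step giant-step with m = ceil(sqrt(113)) = 11.
Baby table (190^j mod 227 for j=0..10):
  0:1  1:190  2:7  3:195  4:49  5:3  6:116  7:21
  8:131  9:147  10:9
Giant step factor: 190^(-11) ≡ 212 (mod 227).
Scan 221·212^i mod 227 for i = 0, 1, …:
  i=0: 221   i=1: 90   i=2: 12   i=3: 47
  i=4: 203   i=5: 133   i=6: 48   i=7: 188
  i=8: 131
Match at i=8, j=8: n = 8·11 + 8 = 96.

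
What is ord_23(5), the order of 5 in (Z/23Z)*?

22

The order of 5 must divide p − 1 = 22 = 2 · 11.
Divisors: 1, 2, 11, 22.
Check each in increasing order: 5^1 ≡ 5;  5^2 ≡ 2;  5^11 ≡ 22;  5^22 ≡ 1.
Smallest exponent giving 1 is 22.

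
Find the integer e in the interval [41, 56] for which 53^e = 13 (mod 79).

44

Compute 53^41 mod 79 = 35, then multiply by 53 repeatedly:
  53^41=35  53^42=38  53^43=39  53^44=13
Found 13 at exponent 44.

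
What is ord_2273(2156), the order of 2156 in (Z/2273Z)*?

2272

The order of 2156 must divide p − 1 = 2272 = 2^5 · 71.
Divisors: 1, 2, 4, 8, 16, 32, 71, 142, 284, 568, 1136, 2272.
Check each in increasing order: 2156^1 ≡ 2156;  2156^2 ≡ 51;  2156^4 ≡ 328;  2156^8 ≡ 753;  2156^16 ≡ 1032;  2156^32 ≡ 1260;  2156^71 ≡ 903;  2156^142 ≡ 1675;  2156^284 ≡ 743;  2156^568 ≡ 1983;  2156^1136 ≡ 2272;  2156^2272 ≡ 1.
Smallest exponent giving 1 is 2272.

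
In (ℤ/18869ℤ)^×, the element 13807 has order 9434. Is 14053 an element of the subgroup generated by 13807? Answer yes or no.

14053 ∈ ⟨13807⟩ iff 14053^9434 ≡ 1 (mod 18869), since |⟨13807⟩| = 9434.
14053^9434 mod 18869 = 1.
Since 1 = 1, 14053 lies in the subgroup.

yes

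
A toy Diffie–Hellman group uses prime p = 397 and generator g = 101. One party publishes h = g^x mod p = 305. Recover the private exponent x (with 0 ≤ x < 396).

70

Baby-step giant-step with m = ceil(sqrt(396)) = 20.
Baby table (101^j mod 397 for j=0..19):
  0:1  1:101  2:276  3:86  4:349  5:313  6:250  7:239
  8:319  9:62  10:307  11:41  12:171  13:200  14:350  15:17
  16:129  17:325  18:271  19:375
Giant step factor: 101^(-20) ≡ 67 (mod 397).
Scan 305·67^i mod 397 for i = 0, 1, …:
  i=0: 305   i=1: 188   i=2: 289   i=3: 307
Match at i=3, j=10: x = 3·20 + 10 = 70.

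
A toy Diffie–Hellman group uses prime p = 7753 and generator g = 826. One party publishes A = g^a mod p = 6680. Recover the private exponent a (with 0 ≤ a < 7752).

242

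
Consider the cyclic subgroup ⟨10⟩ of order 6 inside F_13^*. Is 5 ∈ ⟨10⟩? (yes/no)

5 ∈ ⟨10⟩ iff 5^6 ≡ 1 (mod 13), since |⟨10⟩| = 6.
5^6 mod 13 = 12.
Since 12 ≠ 1, 5 does not lie in the subgroup.

no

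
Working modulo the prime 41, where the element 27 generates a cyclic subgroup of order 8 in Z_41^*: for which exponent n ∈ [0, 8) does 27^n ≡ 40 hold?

Successive powers of 27 modulo 41:
  27^0=1  27^1=27  27^2=32  27^3=3  27^4=40
So 27^4 ≡ 40 (mod 41), giving n = 4.

4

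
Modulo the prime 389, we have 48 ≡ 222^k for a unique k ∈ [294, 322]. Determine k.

313

Compute 222^294 mod 389 = 20, then multiply by 222 repeatedly:
  222^294=20  222^295=161  222^296=343  222^297=291  222^298=28
  222^299=381  222^300=169  222^301=174  222^302=117  222^303=300
  222^304=81  222^305=88  222^306=86  222^307=31  222^308=269
  222^309=201  222^310=276  222^311=199  222^312=221  222^313=48
Found 48 at exponent 313.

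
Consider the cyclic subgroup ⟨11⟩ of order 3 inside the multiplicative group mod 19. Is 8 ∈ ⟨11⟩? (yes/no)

⟨11⟩ has order 3; its elements mod 19 are {1, 7, 11}.
8 is not in this set.

no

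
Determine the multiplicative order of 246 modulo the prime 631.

The order of 246 must divide p − 1 = 630 = 2 · 3^2 · 5 · 7.
Divisors: 1, 2, 3, 5, 6, 7, 9, 10, 14, 15, 18, 21, 30, 35, 42, 45, 63, 70, 90, 105, 126, 210, 315, 630.
Check each in increasing order: 246^1 ≡ 246;  246^2 ≡ 571;  246^3 ≡ 384;  246^5 ≡ 307;  246^6 ≡ 433;  246^7 ≡ 510;  246^9 ≡ 319;  246^10 ≡ 230;  246^14 ≡ 128;  246^15 ≡ 569;  246^18 ≡ 170;  246^21 ≡ 287;  246^30 ≡ 58;  246^35 ≡ 138;  246^42 ≡ 339;  246^45 ≡ 190;  246^63 ≡ 119;  246^70 ≡ 114;  246^90 ≡ 133;  246^105 ≡ 588;  246^126 ≡ 279;  246^210 ≡ 587;  246^315 ≡ 630;  246^630 ≡ 1.
Smallest exponent giving 1 is 630.

630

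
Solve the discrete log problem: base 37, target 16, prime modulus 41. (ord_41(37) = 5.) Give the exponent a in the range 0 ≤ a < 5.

2

Successive powers of 37 modulo 41:
  37^0=1  37^1=37  37^2=16
So 37^2 ≡ 16 (mod 41), giving a = 2.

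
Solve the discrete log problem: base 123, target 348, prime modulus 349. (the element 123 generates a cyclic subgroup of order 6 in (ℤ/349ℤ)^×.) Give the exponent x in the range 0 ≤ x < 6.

Successive powers of 123 modulo 349:
  123^0=1  123^1=123  123^2=122  123^3=348
So 123^3 ≡ 348 (mod 349), giving x = 3.

3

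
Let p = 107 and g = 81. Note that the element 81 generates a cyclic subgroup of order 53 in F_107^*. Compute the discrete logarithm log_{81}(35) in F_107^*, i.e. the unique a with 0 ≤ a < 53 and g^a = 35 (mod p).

Successive powers of 81 modulo 107:
  81^0=1  81^1=81  81^2=34  81^3=79  81^4=86  81^5=11
  81^6=35
So 81^6 ≡ 35 (mod 107), giving a = 6.

6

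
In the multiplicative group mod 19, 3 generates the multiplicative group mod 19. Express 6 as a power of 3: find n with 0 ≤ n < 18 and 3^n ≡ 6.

8

Successive powers of 3 modulo 19:
  3^0=1  3^1=3  3^2=9  3^3=8  3^4=5  3^5=15
  3^6=7  3^7=2  3^8=6
So 3^8 ≡ 6 (mod 19), giving n = 8.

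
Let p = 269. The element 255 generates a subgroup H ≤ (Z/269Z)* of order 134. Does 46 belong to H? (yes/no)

no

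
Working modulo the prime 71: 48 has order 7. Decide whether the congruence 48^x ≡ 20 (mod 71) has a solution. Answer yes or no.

⟨48⟩ has order 7; its elements mod 71 are {1, 20, 30, 32, 37, 45, 48}.
20 is in this set.

yes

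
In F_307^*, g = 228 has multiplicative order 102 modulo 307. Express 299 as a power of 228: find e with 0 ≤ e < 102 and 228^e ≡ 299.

84

Baby-step giant-step with m = ceil(sqrt(102)) = 11.
Baby table (228^j mod 307 for j=0..10):
  0:1  1:228  2:101  3:3  4:70  5:303  6:9  7:210
  8:295  9:27  10:16
Giant step factor: 228^(-11) ≡ 162 (mod 307).
Scan 299·162^i mod 307 for i = 0, 1, …:
  i=0: 299   i=1: 239   i=2: 36   i=3: 306
  i=4: 145   i=5: 158   i=6: 115   i=7: 210
Match at i=7, j=7: e = 7·11 + 7 = 84.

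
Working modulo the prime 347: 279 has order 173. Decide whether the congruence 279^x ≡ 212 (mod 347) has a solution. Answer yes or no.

yes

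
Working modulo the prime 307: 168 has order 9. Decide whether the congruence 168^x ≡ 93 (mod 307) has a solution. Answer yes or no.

⟨168⟩ has order 9; its elements mod 307 are {1, 17, 46, 53, 93, 168, 274, 287, 289}.
93 is in this set.

yes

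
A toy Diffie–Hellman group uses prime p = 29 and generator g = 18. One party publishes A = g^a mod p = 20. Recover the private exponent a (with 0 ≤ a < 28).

Successive powers of 18 modulo 29:
  18^0=1  18^1=18  18^2=5  18^3=3  18^4=25  18^5=15
  18^6=9  18^7=17  18^8=16  18^9=27  18^10=22  18^11=19
  18^12=23  18^13=8  18^14=28  18^15=11  18^16=24  18^17=26
  18^18=4  18^19=14  18^20=20
So 18^20 ≡ 20 (mod 29), giving a = 20.

20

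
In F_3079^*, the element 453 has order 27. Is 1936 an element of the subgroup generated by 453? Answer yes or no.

no

1936 ∈ ⟨453⟩ iff 1936^27 ≡ 1 (mod 3079), since |⟨453⟩| = 27.
1936^27 mod 3079 = 1986.
Since 1986 ≠ 1, 1936 does not lie in the subgroup.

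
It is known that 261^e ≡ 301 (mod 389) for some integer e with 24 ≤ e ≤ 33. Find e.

25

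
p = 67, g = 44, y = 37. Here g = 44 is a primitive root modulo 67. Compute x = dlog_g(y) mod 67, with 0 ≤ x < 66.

22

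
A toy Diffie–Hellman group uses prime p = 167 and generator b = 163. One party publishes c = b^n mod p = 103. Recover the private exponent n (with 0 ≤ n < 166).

Successive powers of 163 modulo 167:
  163^0=1  163^1=163  163^2=16  163^3=103
So 163^3 ≡ 103 (mod 167), giving n = 3.

3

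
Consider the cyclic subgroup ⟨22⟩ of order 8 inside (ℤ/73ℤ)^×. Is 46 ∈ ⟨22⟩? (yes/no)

46 ∈ ⟨22⟩ iff 46^8 ≡ 1 (mod 73), since |⟨22⟩| = 8.
46^8 mod 73 = 1.
Since 1 = 1, 46 lies in the subgroup.

yes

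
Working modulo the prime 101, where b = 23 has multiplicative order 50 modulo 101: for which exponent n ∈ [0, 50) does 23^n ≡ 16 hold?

14

Baby-step giant-step with m = ceil(sqrt(50)) = 8.
Baby table (23^j mod 101 for j=0..7):
  0:1  1:23  2:24  3:47  4:71  5:17  6:88  7:4
Giant step factor: 23^(-8) ≡ 56 (mod 101).
Scan 16·56^i mod 101 for i = 0, 1, …:
  i=0: 16   i=1: 88
Match at i=1, j=6: n = 1·8 + 6 = 14.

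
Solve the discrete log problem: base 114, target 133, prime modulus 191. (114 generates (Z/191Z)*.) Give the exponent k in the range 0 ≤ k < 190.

112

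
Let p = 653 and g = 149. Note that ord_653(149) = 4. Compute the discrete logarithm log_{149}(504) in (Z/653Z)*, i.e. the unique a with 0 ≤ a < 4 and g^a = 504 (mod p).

Successive powers of 149 modulo 653:
  149^0=1  149^1=149  149^2=652  149^3=504
So 149^3 ≡ 504 (mod 653), giving a = 3.

3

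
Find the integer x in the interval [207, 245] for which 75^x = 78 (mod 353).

226

Compute 75^207 mod 353 = 243, then multiply by 75 repeatedly:
  75^207=243  75^208=222  75^209=59  75^210=189  75^211=55
  75^212=242  75^213=147  75^214=82  75^215=149  75^216=232
  75^217=103  75^218=312  75^219=102  75^220=237  75^221=125
  75^222=197  75^223=302  75^224=58  75^225=114  75^226=78
Found 78 at exponent 226.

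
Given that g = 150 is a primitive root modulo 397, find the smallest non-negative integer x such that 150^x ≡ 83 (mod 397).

390

Baby-step giant-step with m = ceil(sqrt(396)) = 20.
Baby table (150^j mod 397 for j=0..19):
  0:1  1:150  2:268  3:103  4:364  5:211  6:287  7:174
  8:295  9:183  10:57  11:213  12:190  13:313  14:104  15:117
  16:82  17:390  18:141  19:109
Giant step factor: 150^(-20) ≡ 310 (mod 397).
Scan 83·310^i mod 397 for i = 0, 1, …:
  i=0: 83   i=1: 322   i=2: 173   i=3: 35
  i=4: 131   i=5: 116   i=6: 230   i=7: 237
  i=8: 25   i=9: 207     …   i=18: 191
  i=19: 57
Match at i=19, j=10: x = 19·20 + 10 = 390.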